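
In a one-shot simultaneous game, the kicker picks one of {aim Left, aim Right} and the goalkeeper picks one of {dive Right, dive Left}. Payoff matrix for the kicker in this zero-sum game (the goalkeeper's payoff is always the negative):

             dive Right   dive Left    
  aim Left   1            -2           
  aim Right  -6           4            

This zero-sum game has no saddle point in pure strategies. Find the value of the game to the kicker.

In a mixed equilibrium the kicker is indifferent between aim Left and aim Right; this condition fixes q.
  the kicker's expected payoff from aim Left: q·1 + (1−q)·(-2) = 3q - 2
  the kicker's expected payoff from aim Right: q·(-6) + (1−q)·4 = -10q + 4
  3q - 2 = -10q + 4  ⇒  13q = 6  ⇒  q = 6/13.
The value is the kicker's expected payoff against this mix (using aim Left): (6/13)·1 + (7/13)·(-2) = -8/13.

v = -8/13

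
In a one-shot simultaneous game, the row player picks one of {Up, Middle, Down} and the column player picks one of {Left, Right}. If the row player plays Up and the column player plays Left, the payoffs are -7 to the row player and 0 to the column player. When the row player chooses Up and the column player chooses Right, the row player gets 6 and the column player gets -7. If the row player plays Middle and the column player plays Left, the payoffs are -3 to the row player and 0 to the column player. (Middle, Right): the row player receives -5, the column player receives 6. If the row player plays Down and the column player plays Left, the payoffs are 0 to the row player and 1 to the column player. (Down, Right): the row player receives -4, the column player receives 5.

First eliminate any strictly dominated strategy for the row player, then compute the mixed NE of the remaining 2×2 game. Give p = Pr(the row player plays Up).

The row player's strategy Middle is strictly dominated by Down: 0 > -3 and -4 > -5. Eliminate Middle.
Set the column player's expected payoff from Left equal to that from Right:
  the column player's expected payoff from Left: p·0 + (1−p)·1 = -p + 1
  the column player's expected payoff from Right: p·(-7) + (1−p)·5 = -12p + 5
  -p + 1 = -12p + 5  ⇒  11p = 4  ⇒  p = 4/11.

p = 4/11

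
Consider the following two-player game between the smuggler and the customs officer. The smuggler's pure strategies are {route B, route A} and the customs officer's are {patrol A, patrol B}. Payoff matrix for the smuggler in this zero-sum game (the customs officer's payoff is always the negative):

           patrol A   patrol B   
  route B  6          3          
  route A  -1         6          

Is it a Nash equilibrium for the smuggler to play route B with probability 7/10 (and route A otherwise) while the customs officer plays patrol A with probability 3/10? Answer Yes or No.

Yes

Check the customs officer's indifference given the smuggler's mix p = 7/10:
  payoff from patrol A = -39/10; payoff from patrol B = -39/10 — equal.
Check the smuggler's indifference given the customs officer's mix q = 3/10:
  payoff from route B = 39/10; payoff from route A = 39/10 — equal.
Both players are indifferent, so neither can profitably deviate.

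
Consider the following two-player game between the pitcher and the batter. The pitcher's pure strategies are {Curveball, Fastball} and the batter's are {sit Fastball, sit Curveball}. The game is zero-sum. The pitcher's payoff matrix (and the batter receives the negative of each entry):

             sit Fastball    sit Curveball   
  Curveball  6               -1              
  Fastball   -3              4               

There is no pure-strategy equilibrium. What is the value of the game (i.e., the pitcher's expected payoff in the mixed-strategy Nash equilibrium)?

For the pitcher to be willing to mix, the pitcher must be indifferent between Curveball and Fastball, which pins down the batter's mix.
  the pitcher's payoff from Curveball: q·6 + (1−q)·(-1) = 7q - 1
  the pitcher's payoff from Fastball: q·(-3) + (1−q)·4 = -7q + 4
  7q - 1 = -7q + 4  ⇒  14q = 5  ⇒  q = 5/14.
The value is the pitcher's expected payoff against this mix (using Curveball): (5/14)·6 + (9/14)·(-1) = 3/2.

v = 3/2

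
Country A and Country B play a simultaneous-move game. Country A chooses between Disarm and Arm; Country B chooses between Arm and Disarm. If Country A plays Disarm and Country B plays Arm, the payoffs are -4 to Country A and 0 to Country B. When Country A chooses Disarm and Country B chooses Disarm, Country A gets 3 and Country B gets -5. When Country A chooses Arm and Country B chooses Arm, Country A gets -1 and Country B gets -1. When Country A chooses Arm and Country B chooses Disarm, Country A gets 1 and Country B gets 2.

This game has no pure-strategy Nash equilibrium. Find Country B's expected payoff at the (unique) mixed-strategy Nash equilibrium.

-5/8

In a mixed equilibrium Country B is indifferent between Arm and Disarm; this condition fixes p.
  Country B's expected payoff from Arm: p·0 + (1−p)·(-1) = p - 1
  Country B's expected payoff from Disarm: p·(-5) + (1−p)·2 = -7p + 2
  p - 1 = -7p + 2  ⇒  8p = 3  ⇒  p = 3/8.
At equilibrium Country B is indifferent across columns, so Country B's payoff equals the payoff from Arm: (3/8)·0 + (5/8)·(-1) = -5/8.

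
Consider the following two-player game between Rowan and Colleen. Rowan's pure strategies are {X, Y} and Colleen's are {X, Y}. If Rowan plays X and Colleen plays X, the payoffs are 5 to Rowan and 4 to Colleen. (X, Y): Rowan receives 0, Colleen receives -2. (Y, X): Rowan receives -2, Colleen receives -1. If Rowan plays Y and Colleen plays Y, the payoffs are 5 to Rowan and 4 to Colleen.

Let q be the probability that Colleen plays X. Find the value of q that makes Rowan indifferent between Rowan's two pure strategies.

Rowan's indifference between X and Y determines Colleen's mixing probability q:
  Rowan's payoff from X: q·5 + (1−q)·0 = 5q
  Rowan's payoff from Y: q·(-2) + (1−q)·5 = -7q + 5
  5q = -7q + 5  ⇒  12q = 5  ⇒  q = 5/12.

q = 5/12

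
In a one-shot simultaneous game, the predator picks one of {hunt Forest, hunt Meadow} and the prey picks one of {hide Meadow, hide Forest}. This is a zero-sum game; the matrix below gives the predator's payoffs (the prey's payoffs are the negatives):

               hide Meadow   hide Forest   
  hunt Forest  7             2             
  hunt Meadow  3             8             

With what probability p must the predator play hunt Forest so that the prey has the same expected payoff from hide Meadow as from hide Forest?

The prey's indifference between hide Meadow and hide Forest determines the predator's mixing probability p:
  the prey's payoff to hide Meadow: p·(-7) + (1−p)·(-3) = -4p - 3
  the prey's payoff to hide Forest: p·(-2) + (1−p)·(-8) = 6p - 8
  -4p - 3 = 6p - 8  ⇒  -10p = -5  ⇒  p = 1/2.

p = 1/2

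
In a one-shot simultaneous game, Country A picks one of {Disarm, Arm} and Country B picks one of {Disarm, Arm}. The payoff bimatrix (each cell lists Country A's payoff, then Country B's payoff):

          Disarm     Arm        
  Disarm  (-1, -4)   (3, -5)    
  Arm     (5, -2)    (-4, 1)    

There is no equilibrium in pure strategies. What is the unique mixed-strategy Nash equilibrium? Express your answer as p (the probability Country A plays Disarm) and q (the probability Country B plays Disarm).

Country A's mix must leave Country B indifferent between Disarm and Arm.
  Country B's payoff from Disarm: p·(-4) + (1−p)·(-2) = -2p - 2
  Country B's payoff from Arm: p·(-5) + (1−p)·1 = -6p + 1
  -2p - 2 = -6p + 1  ⇒  4p = 3  ⇒  p = 3/4.
Set Country A's expected payoff from Disarm equal to that from Arm:
  Country A's payoff to Disarm: q·(-1) + (1−q)·3 = -4q + 3
  Country A's payoff to Arm: q·5 + (1−q)·(-4) = 9q - 4
  -4q + 3 = 9q - 4  ⇒  -13q = -7  ⇒  q = 7/13.

p = 3/4, q = 7/13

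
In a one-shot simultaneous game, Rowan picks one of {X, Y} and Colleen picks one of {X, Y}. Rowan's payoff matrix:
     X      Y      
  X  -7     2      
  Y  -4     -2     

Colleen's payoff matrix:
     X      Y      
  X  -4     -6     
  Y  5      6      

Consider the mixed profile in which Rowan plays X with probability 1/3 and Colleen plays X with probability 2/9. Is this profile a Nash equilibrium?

No

Given Colleen's mix q = 2/9, Rowan's payoff from X is 0 but from Y is -22/9. Rowan strictly prefers X, so Rowan would not mix.
So the proposed profile is not a Nash equilibrium.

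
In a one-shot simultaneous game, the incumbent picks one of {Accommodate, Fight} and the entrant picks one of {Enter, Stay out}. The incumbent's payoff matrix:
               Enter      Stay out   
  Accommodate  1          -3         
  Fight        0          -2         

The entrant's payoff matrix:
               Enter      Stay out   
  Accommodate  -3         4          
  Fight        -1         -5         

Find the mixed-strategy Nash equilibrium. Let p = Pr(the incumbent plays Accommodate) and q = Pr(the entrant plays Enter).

Set the entrant's expected payoff from Enter equal to that from Stay out:
  the entrant's payoff to Enter: p·(-3) + (1−p)·(-1) = -2p - 1
  the entrant's payoff to Stay out: p·4 + (1−p)·(-5) = 9p - 5
  -2p - 1 = 9p - 5  ⇒  -11p = -4  ⇒  p = 4/11.
The incumbent's indifference between Accommodate and Fight determines the entrant's mixing probability q:
  the incumbent's expected payoff from Accommodate: q·1 + (1−q)·(-3) = 4q - 3
  the incumbent's expected payoff from Fight: q·0 + (1−q)·(-2) = 2q - 2
  4q - 3 = 2q - 2  ⇒  2q = 1  ⇒  q = 1/2.

p = 4/11, q = 1/2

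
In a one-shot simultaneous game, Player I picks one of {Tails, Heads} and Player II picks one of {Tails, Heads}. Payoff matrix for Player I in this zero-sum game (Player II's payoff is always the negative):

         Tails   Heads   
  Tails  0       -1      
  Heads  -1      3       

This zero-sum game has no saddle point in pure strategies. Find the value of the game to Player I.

v = -1/5

For Player I to be willing to mix, Player I must be indifferent between Tails and Heads, which pins down Player II's mix.
  Player I's expected payoff from Tails: q·0 + (1−q)·(-1) = q - 1
  Player I's expected payoff from Heads: q·(-1) + (1−q)·3 = -4q + 3
  q - 1 = -4q + 3  ⇒  5q = 4  ⇒  q = 4/5.
The value is Player I's expected payoff against this mix (using Tails): (4/5)·0 + (1/5)·(-1) = -1/5.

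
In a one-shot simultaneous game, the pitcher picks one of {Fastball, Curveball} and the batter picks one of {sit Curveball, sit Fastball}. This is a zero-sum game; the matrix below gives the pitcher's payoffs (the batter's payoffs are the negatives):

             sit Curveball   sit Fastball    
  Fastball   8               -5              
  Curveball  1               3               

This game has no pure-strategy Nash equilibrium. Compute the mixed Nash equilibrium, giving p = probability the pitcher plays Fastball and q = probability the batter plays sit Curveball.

p = 2/15, q = 8/15

For the batter to be willing to mix, the batter must be indifferent between sit Curveball and sit Fastball, which pins down the pitcher's mix.
  the batter's expected payoff from sit Curveball: p·(-8) + (1−p)·(-1) = -7p - 1
  the batter's expected payoff from sit Fastball: p·5 + (1−p)·(-3) = 8p - 3
  -7p - 1 = 8p - 3  ⇒  -15p = -2  ⇒  p = 2/15.
Set the pitcher's expected payoff from Fastball equal to that from Curveball:
  the pitcher's payoff from Fastball: q·8 + (1−q)·(-5) = 13q - 5
  the pitcher's payoff from Curveball: q·1 + (1−q)·3 = -2q + 3
  13q - 5 = -2q + 3  ⇒  15q = 8  ⇒  q = 8/15.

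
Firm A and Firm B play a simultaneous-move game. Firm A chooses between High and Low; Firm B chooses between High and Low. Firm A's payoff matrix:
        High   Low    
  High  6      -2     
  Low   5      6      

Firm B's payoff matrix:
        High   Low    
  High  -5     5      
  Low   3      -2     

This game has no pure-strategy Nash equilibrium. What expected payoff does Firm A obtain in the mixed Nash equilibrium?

46/9

In a mixed equilibrium Firm A is indifferent between High and Low; this condition fixes q.
  Firm A's payoff from High: q·6 + (1−q)·(-2) = 8q - 2
  Firm A's payoff from Low: q·5 + (1−q)·6 = -q + 6
  8q - 2 = -q + 6  ⇒  9q = 8  ⇒  q = 8/9.
At equilibrium Firm A is indifferent across rows, so Firm A's payoff equals the payoff from High: (8/9)·6 + (1/9)·(-2) = 46/9.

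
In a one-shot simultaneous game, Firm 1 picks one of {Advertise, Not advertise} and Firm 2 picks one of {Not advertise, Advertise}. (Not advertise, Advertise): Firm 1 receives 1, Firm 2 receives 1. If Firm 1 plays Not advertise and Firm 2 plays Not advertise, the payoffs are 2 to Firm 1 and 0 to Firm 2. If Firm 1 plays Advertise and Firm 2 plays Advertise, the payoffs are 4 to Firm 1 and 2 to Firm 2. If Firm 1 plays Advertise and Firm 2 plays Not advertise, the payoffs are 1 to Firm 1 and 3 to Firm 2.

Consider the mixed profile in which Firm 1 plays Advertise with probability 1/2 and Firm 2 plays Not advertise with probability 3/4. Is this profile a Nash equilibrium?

Check Firm 2's indifference given Firm 1's mix p = 1/2:
  payoff from Not advertise = 3/2; payoff from Advertise = 3/2 — equal.
Check Firm 1's indifference given Firm 2's mix q = 3/4:
  payoff from Advertise = 7/4; payoff from Not advertise = 7/4 — equal.
Both players are indifferent, so neither can profitably deviate.

Yes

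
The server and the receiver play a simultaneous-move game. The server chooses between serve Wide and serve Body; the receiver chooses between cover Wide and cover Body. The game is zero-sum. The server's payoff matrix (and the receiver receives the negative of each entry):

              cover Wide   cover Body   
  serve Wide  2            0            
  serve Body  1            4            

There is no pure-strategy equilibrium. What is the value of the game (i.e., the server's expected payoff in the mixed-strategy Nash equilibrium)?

v = 8/5

The receiver's mix must leave the server indifferent between serve Wide and serve Body.
  the server's payoff from serve Wide: q·2 + (1−q)·0 = 2q
  the server's payoff from serve Body: q·1 + (1−q)·4 = -3q + 4
  2q = -3q + 4  ⇒  5q = 4  ⇒  q = 4/5.
The value is the server's expected payoff against this mix (using serve Wide): (4/5)·2 + (1/5)·0 = 8/5.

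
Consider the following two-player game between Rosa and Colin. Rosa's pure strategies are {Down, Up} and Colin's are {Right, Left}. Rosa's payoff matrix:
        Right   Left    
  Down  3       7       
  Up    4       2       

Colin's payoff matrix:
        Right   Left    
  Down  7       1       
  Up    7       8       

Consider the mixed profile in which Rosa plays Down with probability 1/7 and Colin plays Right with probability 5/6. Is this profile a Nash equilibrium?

Check Colin's indifference given Rosa's mix p = 1/7:
  payoff from Right = 7; payoff from Left = 7 — equal.
Check Rosa's indifference given Colin's mix q = 5/6:
  payoff from Down = 11/3; payoff from Up = 11/3 — equal.
Both players are indifferent, so neither can profitably deviate.

Yes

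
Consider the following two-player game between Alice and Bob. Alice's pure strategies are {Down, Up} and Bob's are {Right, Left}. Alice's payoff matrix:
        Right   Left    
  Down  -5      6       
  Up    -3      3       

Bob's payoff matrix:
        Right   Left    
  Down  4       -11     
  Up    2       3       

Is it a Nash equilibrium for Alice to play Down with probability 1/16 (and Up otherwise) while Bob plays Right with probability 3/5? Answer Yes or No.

Yes

Check Bob's indifference given Alice's mix p = 1/16:
  payoff from Right = 17/8; payoff from Left = 17/8 — equal.
Check Alice's indifference given Bob's mix q = 3/5:
  payoff from Down = -3/5; payoff from Up = -3/5 — equal.
Both players are indifferent, so neither can profitably deviate.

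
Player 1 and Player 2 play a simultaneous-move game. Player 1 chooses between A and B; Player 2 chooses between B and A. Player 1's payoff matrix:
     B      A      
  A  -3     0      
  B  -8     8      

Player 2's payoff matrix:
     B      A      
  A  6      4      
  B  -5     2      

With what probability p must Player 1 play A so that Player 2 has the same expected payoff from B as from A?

p = 7/9

Player 2's indifference between B and A determines Player 1's mixing probability p:
  Player 2's payoff to B: p·6 + (1−p)·(-5) = 11p - 5
  Player 2's payoff to A: p·4 + (1−p)·2 = 2p + 2
  11p - 5 = 2p + 2  ⇒  9p = 7  ⇒  p = 7/9.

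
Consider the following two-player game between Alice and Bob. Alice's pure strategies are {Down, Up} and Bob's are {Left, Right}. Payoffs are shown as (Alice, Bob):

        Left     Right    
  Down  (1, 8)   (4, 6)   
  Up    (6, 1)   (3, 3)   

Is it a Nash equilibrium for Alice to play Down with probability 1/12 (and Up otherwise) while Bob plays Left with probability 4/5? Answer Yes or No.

Given Alice's mix p = 1/12, Bob's payoff from Left is 19/12 but from Right is 13/4. Bob strictly prefers Right, so Bob would not mix.
So the proposed profile is not a Nash equilibrium.

No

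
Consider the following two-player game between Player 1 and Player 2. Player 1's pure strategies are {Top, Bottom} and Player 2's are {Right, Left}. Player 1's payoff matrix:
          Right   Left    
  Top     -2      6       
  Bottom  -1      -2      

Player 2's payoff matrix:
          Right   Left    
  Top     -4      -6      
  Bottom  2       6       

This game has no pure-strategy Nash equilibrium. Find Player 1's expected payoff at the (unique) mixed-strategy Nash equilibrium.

In a mixed equilibrium Player 1 is indifferent between Top and Bottom; this condition fixes q.
  Player 1's expected payoff from Top: q·(-2) + (1−q)·6 = -8q + 6
  Player 1's expected payoff from Bottom: q·(-1) + (1−q)·(-2) = q - 2
  -8q + 6 = q - 2  ⇒  -9q = -8  ⇒  q = 8/9.
At equilibrium Player 1 is indifferent across rows, so Player 1's payoff equals the payoff from Top: (8/9)·(-2) + (1/9)·6 = -10/9.

-10/9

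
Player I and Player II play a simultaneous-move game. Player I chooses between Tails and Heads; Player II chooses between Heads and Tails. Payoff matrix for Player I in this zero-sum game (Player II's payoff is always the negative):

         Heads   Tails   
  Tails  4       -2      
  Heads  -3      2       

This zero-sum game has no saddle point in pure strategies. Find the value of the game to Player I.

v = 2/11

For Player I to be willing to mix, Player I must be indifferent between Tails and Heads, which pins down Player II's mix.
  Player I's expected payoff from Tails: q·4 + (1−q)·(-2) = 6q - 2
  Player I's expected payoff from Heads: q·(-3) + (1−q)·2 = -5q + 2
  6q - 2 = -5q + 2  ⇒  11q = 4  ⇒  q = 4/11.
The value is Player I's expected payoff against this mix (using Tails): (4/11)·4 + (7/11)·(-2) = 2/11.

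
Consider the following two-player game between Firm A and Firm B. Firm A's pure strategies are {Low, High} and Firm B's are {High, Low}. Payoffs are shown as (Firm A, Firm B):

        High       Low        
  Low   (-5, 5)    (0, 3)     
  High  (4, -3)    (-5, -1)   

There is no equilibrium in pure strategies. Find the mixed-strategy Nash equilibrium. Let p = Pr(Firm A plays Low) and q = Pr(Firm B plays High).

p = 1/2, q = 5/14

Firm B's indifference between High and Low determines Firm A's mixing probability p:
  Firm B's expected payoff from High: p·5 + (1−p)·(-3) = 8p - 3
  Firm B's expected payoff from Low: p·3 + (1−p)·(-1) = 4p - 1
  8p - 3 = 4p - 1  ⇒  4p = 2  ⇒  p = 1/2.
For Firm A to be willing to mix, Firm A must be indifferent between Low and High, which pins down Firm B's mix.
  Firm A's payoff from Low: q·(-5) + (1−q)·0 = -5q
  Firm A's payoff from High: q·4 + (1−q)·(-5) = 9q - 5
  -5q = 9q - 5  ⇒  -14q = -5  ⇒  q = 5/14.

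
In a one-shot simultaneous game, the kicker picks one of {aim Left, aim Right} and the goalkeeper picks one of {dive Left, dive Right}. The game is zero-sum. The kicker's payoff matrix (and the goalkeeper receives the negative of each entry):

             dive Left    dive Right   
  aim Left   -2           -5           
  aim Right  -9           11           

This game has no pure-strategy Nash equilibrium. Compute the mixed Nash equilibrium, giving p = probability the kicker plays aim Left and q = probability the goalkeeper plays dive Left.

p = 20/23, q = 16/23

Set the goalkeeper's expected payoff from dive Left equal to that from dive Right:
  the goalkeeper's expected payoff from dive Left: p·2 + (1−p)·9 = -7p + 9
  the goalkeeper's expected payoff from dive Right: p·5 + (1−p)·(-11) = 16p - 11
  -7p + 9 = 16p - 11  ⇒  -23p = -20  ⇒  p = 20/23.
The kicker's indifference between aim Left and aim Right determines the goalkeeper's mixing probability q:
  the kicker's payoff from aim Left: q·(-2) + (1−q)·(-5) = 3q - 5
  the kicker's payoff from aim Right: q·(-9) + (1−q)·11 = -20q + 11
  3q - 5 = -20q + 11  ⇒  23q = 16  ⇒  q = 16/23.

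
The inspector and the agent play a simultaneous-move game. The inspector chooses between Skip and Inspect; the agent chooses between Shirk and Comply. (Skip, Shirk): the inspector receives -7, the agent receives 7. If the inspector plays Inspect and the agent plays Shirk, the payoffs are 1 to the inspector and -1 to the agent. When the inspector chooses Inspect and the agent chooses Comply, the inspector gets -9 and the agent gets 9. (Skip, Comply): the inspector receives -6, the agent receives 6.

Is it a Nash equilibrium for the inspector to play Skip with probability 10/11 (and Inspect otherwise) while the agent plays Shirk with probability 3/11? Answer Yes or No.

Yes

Check the agent's indifference given the inspector's mix p = 10/11:
  payoff from Shirk = 69/11; payoff from Comply = 69/11 — equal.
Check the inspector's indifference given the agent's mix q = 3/11:
  payoff from Skip = -69/11; payoff from Inspect = -69/11 — equal.
Both players are indifferent, so neither can profitably deviate.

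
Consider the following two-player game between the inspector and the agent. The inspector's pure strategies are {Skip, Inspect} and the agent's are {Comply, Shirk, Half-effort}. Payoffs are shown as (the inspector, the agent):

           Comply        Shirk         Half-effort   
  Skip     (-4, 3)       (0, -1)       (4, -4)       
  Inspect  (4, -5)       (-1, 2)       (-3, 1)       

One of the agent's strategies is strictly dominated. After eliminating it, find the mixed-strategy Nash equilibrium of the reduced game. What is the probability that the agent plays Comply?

q = 1/9

The agent's strategy Half-effort is strictly dominated by Shirk: -1 > -4 and 2 > 1. Eliminate Half-effort.
In a mixed equilibrium the inspector is indifferent between Skip and Inspect; this condition fixes q.
  the inspector's payoff from Skip: q·(-4) + (1−q)·0 = -4q
  the inspector's payoff from Inspect: q·4 + (1−q)·(-1) = 5q - 1
  -4q = 5q - 1  ⇒  -9q = -1  ⇒  q = 1/9.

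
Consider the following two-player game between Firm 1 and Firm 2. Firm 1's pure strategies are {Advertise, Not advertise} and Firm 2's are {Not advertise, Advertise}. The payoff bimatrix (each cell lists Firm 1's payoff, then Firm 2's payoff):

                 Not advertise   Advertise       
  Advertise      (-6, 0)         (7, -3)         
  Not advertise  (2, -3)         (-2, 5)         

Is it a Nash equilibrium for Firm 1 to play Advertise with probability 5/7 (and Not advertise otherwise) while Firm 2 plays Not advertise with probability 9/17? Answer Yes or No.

No

Given Firm 1's mix p = 5/7, Firm 2's payoff from Not advertise is -6/7 but from Advertise is -5/7. Firm 2 strictly prefers Advertise, so Firm 2 would not mix.
So the proposed profile is not a Nash equilibrium.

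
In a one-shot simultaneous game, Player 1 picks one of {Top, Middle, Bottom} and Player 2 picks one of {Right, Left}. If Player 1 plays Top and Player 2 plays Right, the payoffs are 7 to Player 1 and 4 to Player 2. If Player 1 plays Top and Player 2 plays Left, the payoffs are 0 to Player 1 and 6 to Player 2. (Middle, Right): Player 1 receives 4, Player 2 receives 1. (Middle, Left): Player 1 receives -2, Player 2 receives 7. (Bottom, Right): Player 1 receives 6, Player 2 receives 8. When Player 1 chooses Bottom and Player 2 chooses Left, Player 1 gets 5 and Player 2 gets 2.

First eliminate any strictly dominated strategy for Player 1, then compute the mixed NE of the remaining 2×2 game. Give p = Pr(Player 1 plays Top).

Player 1's strategy Middle is strictly dominated by Top: 7 > 4 and 0 > -2. Eliminate Middle.
Player 2's indifference between Right and Left determines Player 1's mixing probability p:
  Player 2's expected payoff from Right: p·4 + (1−p)·8 = -4p + 8
  Player 2's expected payoff from Left: p·6 + (1−p)·2 = 4p + 2
  -4p + 8 = 4p + 2  ⇒  -8p = -6  ⇒  p = 3/4.

p = 3/4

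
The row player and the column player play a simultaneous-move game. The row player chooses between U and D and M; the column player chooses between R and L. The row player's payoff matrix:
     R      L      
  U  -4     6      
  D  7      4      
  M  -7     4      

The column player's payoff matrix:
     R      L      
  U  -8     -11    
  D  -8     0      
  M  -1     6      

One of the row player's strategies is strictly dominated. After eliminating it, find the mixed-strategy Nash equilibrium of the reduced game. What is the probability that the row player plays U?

p = 8/11

The row player's strategy M is strictly dominated by U: -4 > -7 and 6 > 4. Eliminate M.
The column player's indifference between R and L determines the row player's mixing probability p:
  the column player's expected payoff from R: p·(-8) + (1−p)·(-8) = -8
  the column player's expected payoff from L: p·(-11) + (1−p)·0 = -11p
  -8 = -11p  ⇒  11p = 8  ⇒  p = 8/11.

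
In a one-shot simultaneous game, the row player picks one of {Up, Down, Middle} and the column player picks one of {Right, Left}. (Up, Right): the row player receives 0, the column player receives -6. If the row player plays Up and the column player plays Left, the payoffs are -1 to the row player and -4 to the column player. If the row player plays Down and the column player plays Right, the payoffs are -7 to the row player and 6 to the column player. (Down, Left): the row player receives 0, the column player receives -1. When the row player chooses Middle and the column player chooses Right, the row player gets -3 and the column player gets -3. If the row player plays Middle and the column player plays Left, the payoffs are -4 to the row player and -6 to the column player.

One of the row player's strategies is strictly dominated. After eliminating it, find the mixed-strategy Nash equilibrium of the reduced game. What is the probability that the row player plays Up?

The row player's strategy Middle is strictly dominated by Up: 0 > -3 and -1 > -4. Eliminate Middle.
The row player's mix must leave the column player indifferent between Right and Left.
  the column player's payoff from Right: p·(-6) + (1−p)·6 = -12p + 6
  the column player's payoff from Left: p·(-4) + (1−p)·(-1) = -3p - 1
  -12p + 6 = -3p - 1  ⇒  -9p = -7  ⇒  p = 7/9.

p = 7/9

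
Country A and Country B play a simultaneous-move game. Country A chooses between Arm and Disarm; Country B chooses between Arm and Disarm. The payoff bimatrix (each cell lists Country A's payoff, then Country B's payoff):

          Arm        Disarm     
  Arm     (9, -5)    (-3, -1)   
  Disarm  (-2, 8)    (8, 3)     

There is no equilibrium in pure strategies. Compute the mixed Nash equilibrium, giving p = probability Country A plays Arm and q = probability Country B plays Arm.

p = 5/9, q = 1/2

Country B's indifference between Arm and Disarm determines Country A's mixing probability p:
  Country B's expected payoff from Arm: p·(-5) + (1−p)·8 = -13p + 8
  Country B's expected payoff from Disarm: p·(-1) + (1−p)·3 = -4p + 3
  -13p + 8 = -4p + 3  ⇒  -9p = -5  ⇒  p = 5/9.
Country A's indifference between Arm and Disarm determines Country B's mixing probability q:
  Country A's payoff to Arm: q·9 + (1−q)·(-3) = 12q - 3
  Country A's payoff to Disarm: q·(-2) + (1−q)·8 = -10q + 8
  12q - 3 = -10q + 8  ⇒  22q = 11  ⇒  q = 1/2.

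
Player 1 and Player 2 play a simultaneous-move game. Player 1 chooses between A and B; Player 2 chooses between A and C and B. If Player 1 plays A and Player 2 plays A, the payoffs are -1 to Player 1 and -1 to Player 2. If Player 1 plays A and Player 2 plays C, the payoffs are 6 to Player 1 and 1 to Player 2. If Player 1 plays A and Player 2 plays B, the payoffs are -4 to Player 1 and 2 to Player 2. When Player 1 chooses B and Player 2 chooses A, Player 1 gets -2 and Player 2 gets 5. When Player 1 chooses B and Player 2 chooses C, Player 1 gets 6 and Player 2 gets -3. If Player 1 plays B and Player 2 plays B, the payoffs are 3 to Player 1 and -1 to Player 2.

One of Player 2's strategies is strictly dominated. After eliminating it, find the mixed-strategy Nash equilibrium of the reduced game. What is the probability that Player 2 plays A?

Player 2's strategy C is strictly dominated by B: 2 > 1 and -1 > -3. Eliminate C.
Set Player 1's expected payoff from A equal to that from B:
  Player 1's expected payoff from A: q·(-1) + (1−q)·(-4) = 3q - 4
  Player 1's expected payoff from B: q·(-2) + (1−q)·3 = -5q + 3
  3q - 4 = -5q + 3  ⇒  8q = 7  ⇒  q = 7/8.

q = 7/8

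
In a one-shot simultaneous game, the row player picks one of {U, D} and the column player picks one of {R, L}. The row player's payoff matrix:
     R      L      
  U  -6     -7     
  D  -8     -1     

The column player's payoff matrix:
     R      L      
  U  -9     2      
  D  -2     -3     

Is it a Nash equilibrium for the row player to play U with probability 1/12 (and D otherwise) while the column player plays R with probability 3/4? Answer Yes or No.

Check the column player's indifference given the row player's mix p = 1/12:
  payoff from R = -31/12; payoff from L = -31/12 — equal.
Check the row player's indifference given the column player's mix q = 3/4:
  payoff from U = -25/4; payoff from D = -25/4 — equal.
Both players are indifferent, so neither can profitably deviate.

Yes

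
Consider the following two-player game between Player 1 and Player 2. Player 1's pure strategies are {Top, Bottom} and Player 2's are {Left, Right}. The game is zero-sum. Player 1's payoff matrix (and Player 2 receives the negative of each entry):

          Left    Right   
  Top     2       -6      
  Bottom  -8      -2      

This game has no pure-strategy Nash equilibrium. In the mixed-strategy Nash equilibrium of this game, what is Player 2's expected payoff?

26/7

Player 1's mix must leave Player 2 indifferent between Left and Right.
  Player 2's expected payoff from Left: p·(-2) + (1−p)·8 = -10p + 8
  Player 2's expected payoff from Right: p·6 + (1−p)·2 = 4p + 2
  -10p + 8 = 4p + 2  ⇒  -14p = -6  ⇒  p = 3/7.
At equilibrium Player 2 is indifferent across columns, so Player 2's payoff equals the payoff from Left: (3/7)·(-2) + (4/7)·8 = 26/7.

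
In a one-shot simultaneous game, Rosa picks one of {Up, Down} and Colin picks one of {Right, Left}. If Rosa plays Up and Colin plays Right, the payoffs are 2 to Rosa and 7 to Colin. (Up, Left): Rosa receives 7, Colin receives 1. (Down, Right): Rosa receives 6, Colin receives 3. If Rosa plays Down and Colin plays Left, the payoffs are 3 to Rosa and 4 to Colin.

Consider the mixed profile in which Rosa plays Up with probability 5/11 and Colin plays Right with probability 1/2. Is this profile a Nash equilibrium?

Given Rosa's mix p = 5/11, Colin's payoff from Right is 53/11 but from Left is 29/11. Colin strictly prefers Right, so Colin would not mix.
So the proposed profile is not a Nash equilibrium.

No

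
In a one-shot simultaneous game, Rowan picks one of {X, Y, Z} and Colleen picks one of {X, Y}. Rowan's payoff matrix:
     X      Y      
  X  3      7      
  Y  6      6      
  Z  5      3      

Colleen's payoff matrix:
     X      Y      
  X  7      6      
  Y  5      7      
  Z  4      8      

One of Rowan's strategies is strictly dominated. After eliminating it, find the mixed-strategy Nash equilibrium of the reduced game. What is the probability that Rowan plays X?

Rowan's strategy Z is strictly dominated by Y: 6 > 5 and 6 > 3. Eliminate Z.
In a mixed equilibrium Colleen is indifferent between X and Y; this condition fixes p.
  Colleen's expected payoff from X: p·7 + (1−p)·5 = 2p + 5
  Colleen's expected payoff from Y: p·6 + (1−p)·7 = -p + 7
  2p + 5 = -p + 7  ⇒  3p = 2  ⇒  p = 2/3.

p = 2/3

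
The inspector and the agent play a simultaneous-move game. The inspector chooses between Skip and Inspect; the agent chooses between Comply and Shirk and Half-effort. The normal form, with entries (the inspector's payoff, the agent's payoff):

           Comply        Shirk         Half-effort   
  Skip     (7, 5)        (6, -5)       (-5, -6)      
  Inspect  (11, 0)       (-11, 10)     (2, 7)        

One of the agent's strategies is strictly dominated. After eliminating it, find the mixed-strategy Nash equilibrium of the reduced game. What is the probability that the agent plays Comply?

q = 17/21

The agent's strategy Half-effort is strictly dominated by Shirk: -5 > -6 and 10 > 7. Eliminate Half-effort.
Set the inspector's expected payoff from Skip equal to that from Inspect:
  the inspector's payoff from Skip: q·7 + (1−q)·6 = q + 6
  the inspector's payoff from Inspect: q·11 + (1−q)·(-11) = 22q - 11
  q + 6 = 22q - 11  ⇒  -21q = -17  ⇒  q = 17/21.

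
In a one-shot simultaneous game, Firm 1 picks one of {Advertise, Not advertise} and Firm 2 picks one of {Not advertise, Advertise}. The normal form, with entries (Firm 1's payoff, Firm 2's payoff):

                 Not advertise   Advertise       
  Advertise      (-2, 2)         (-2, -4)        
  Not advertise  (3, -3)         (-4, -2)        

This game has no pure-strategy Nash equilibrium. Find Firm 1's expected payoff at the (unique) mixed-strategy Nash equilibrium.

-2

For Firm 1 to be willing to mix, Firm 1 must be indifferent between Advertise and Not advertise, which pins down Firm 2's mix.
  Firm 1's payoff to Advertise: q·(-2) + (1−q)·(-2) = -2
  Firm 1's payoff to Not advertise: q·3 + (1−q)·(-4) = 7q - 4
  -2 = 7q - 4  ⇒  -7q = -2  ⇒  q = 2/7.
At equilibrium Firm 1 is indifferent across rows, so Firm 1's payoff equals the payoff from Advertise: (2/7)·(-2) + (5/7)·(-2) = -2.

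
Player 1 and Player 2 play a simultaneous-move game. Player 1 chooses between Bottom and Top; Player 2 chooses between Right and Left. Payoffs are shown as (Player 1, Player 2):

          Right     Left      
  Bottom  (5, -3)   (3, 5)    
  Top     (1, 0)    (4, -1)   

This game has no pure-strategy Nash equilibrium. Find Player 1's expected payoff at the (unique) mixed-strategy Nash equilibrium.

For Player 1 to be willing to mix, Player 1 must be indifferent between Bottom and Top, which pins down Player 2's mix.
  Player 1's payoff to Bottom: q·5 + (1−q)·3 = 2q + 3
  Player 1's payoff to Top: q·1 + (1−q)·4 = -3q + 4
  2q + 3 = -3q + 4  ⇒  5q = 1  ⇒  q = 1/5.
At equilibrium Player 1 is indifferent across rows, so Player 1's payoff equals the payoff from Bottom: (1/5)·5 + (4/5)·3 = 17/5.

17/5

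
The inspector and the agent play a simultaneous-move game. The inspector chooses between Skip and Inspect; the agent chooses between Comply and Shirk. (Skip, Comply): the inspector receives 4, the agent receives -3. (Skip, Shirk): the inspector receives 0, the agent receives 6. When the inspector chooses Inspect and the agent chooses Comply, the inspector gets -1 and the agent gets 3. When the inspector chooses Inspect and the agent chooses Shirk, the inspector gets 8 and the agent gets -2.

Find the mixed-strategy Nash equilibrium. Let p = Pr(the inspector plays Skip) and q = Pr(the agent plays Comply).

p = 5/14, q = 8/13

In a mixed equilibrium the agent is indifferent between Comply and Shirk; this condition fixes p.
  the agent's payoff to Comply: p·(-3) + (1−p)·3 = -6p + 3
  the agent's payoff to Shirk: p·6 + (1−p)·(-2) = 8p - 2
  -6p + 3 = 8p - 2  ⇒  -14p = -5  ⇒  p = 5/14.
The inspector's indifference between Skip and Inspect determines the agent's mixing probability q:
  the inspector's expected payoff from Skip: q·4 + (1−q)·0 = 4q
  the inspector's expected payoff from Inspect: q·(-1) + (1−q)·8 = -9q + 8
  4q = -9q + 8  ⇒  13q = 8  ⇒  q = 8/13.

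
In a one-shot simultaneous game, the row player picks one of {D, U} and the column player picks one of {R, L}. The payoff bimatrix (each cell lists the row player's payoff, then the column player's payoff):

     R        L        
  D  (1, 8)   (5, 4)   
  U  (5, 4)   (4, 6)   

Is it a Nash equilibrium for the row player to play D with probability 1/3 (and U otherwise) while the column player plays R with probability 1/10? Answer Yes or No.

Given the column player's mix q = 1/10, the row player's payoff from D is 23/5 but from U is 41/10. The row player strictly prefers D, so the row player would not mix.
So the proposed profile is not a Nash equilibrium.

No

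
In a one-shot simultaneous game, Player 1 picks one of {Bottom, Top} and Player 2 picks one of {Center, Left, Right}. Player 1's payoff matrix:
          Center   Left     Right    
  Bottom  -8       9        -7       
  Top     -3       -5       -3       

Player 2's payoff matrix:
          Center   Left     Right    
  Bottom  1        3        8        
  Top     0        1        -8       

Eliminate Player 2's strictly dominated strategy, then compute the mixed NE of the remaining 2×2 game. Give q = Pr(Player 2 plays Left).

q = 2/9

Player 2's strategy Center is strictly dominated by Left: 3 > 1 and 1 > 0. Eliminate Center.
In a mixed equilibrium Player 1 is indifferent between Bottom and Top; this condition fixes q.
  Player 1's expected payoff from Bottom: q·9 + (1−q)·(-7) = 16q - 7
  Player 1's expected payoff from Top: q·(-5) + (1−q)·(-3) = -2q - 3
  16q - 7 = -2q - 3  ⇒  18q = 4  ⇒  q = 2/9.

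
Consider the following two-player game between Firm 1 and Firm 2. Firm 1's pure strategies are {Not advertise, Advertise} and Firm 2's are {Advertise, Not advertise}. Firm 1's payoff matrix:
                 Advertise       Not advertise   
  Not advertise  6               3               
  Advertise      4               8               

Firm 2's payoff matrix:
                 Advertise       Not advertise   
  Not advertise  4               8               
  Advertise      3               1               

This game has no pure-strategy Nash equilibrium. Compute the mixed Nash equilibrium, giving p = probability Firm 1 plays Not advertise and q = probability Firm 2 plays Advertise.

Firm 2's indifference between Advertise and Not advertise determines Firm 1's mixing probability p:
  Firm 2's expected payoff from Advertise: p·4 + (1−p)·3 = p + 3
  Firm 2's expected payoff from Not advertise: p·8 + (1−p)·1 = 7p + 1
  p + 3 = 7p + 1  ⇒  -6p = -2  ⇒  p = 1/3.
In a mixed equilibrium Firm 1 is indifferent between Not advertise and Advertise; this condition fixes q.
  Firm 1's payoff to Not advertise: q·6 + (1−q)·3 = 3q + 3
  Firm 1's payoff to Advertise: q·4 + (1−q)·8 = -4q + 8
  3q + 3 = -4q + 8  ⇒  7q = 5  ⇒  q = 5/7.

p = 1/3, q = 5/7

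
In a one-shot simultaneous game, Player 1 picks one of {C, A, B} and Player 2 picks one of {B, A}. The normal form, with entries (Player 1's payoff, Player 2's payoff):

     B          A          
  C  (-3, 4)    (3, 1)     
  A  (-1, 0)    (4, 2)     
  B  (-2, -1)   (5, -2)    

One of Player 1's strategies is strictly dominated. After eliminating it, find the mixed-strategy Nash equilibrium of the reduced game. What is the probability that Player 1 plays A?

Player 1's strategy C is strictly dominated by A: -1 > -3 and 4 > 3. Eliminate C.
Player 2's indifference between B and A determines Player 1's mixing probability p:
  Player 2's payoff from B: p·0 + (1−p)·(-1) = p - 1
  Player 2's payoff from A: p·2 + (1−p)·(-2) = 4p - 2
  p - 1 = 4p - 2  ⇒  -3p = -1  ⇒  p = 1/3.

p = 1/3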